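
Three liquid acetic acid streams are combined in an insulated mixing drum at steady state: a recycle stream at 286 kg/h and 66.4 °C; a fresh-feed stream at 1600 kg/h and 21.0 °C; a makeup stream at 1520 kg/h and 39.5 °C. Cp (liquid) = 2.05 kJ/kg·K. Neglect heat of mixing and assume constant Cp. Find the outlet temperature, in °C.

T_out = 33.1 °C

Energy balance with Q = 0: Σ ṁᵢCp,ᵢ(T_out − Tᵢ) = 0
Σ ṁᵢCp,ᵢTᵢ = 286×2.05×66.4 + 1600×2.05×21.0 + 1520×2.05×39.5 = 230890
Σ ṁᵢCp,ᵢ = 286×2.05 + 1600×2.05 + 1520×2.05 = 6982.3
T_out = 230890 / 6982.3 = 33.068 °C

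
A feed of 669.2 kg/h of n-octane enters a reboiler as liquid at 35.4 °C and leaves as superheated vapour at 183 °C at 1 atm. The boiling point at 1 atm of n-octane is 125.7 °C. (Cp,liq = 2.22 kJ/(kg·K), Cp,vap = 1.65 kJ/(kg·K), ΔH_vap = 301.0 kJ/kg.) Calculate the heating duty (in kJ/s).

Q = 111 kJ/s

liquid 35.4→125.7 °C: 200.47 kJ/kg
vaporisation at 125.7 °C: 301 kJ/kg
vapour 125.7→183 °C: 94.545 kJ/kg
Δh = 200.47 + 301 + 94.545 = 596.01 kJ/kg
Q = ṁ·Δh = 669.2 kg/h × 596.01 kJ/kg = 398850 kJ/h
|Q| = 110.79 kW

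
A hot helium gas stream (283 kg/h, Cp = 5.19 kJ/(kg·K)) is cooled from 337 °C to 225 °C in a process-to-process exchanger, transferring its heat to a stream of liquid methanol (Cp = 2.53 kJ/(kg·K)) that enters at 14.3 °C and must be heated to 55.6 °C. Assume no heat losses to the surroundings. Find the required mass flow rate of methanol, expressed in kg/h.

Heat released by hot stream: Q = 283 × 5.19 × (337 − 225) = 164500 kJ/h
Energy balance on cold side (adiabatic exchanger): Q = ṁ_c·Cp_c·(T_c,out − T_c,in)
ṁ_c = 164500 / [2.53 × (55.6 − 14.3)] = 1574.3 kg/h

ṁ_c = 1570 kg/h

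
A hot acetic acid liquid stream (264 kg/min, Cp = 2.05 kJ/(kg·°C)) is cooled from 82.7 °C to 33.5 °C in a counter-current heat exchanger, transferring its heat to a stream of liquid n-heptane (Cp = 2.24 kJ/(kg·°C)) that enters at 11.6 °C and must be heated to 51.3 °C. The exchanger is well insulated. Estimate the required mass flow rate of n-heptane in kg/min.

Heat released by hot stream: Q = 264 × 2.05 × (82.7 − 33.5) = 26627 kJ/min
Energy balance on cold side (adiabatic exchanger): Q = ṁ_c·Cp_c·(T_c,out − T_c,in)
ṁ_c = 26627 / [2.24 × (51.3 − 11.6)] = 299.42 kg/min

ṁ_c = 299 kg/min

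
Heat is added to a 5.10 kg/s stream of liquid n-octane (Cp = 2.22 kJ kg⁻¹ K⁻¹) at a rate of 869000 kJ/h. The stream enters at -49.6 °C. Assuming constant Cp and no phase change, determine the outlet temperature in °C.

Q = 869000 kJ/h = 241.39 kJ/s
ΔT = Q/(ṁ·Cp) = 241.39/(5.10×2.22) = 21.32 K
T_out = -49.6 + 21.32 = -28.28 °C

T_out = -28.3 °C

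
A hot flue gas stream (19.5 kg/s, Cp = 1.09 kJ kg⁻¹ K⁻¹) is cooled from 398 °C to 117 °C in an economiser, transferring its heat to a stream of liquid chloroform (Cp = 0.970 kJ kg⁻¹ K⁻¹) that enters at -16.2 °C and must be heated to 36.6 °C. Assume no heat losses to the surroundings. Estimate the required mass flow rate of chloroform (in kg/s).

Heat released by hot stream: Q = 19.5 × 1.09 × (398 − 117) = 5972.7 kJ/s
Energy balance on cold side (adiabatic exchanger): Q = ṁ_c·Cp_c·(T_c,out − T_c,in)
ṁ_c = 5972.7 / [0.970 × (36.6 − -16.2)] = 116.62 kg/s

ṁ_c = 117 kg/s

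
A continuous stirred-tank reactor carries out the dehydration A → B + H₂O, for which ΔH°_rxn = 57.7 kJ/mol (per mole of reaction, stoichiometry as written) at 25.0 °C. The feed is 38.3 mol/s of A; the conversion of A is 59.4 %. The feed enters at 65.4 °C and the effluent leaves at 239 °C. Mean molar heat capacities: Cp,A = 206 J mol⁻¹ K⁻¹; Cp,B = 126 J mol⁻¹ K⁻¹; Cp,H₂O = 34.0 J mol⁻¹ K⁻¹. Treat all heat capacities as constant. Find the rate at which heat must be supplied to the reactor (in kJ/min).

Q_in = 148000 kJ/min

Extent of reaction ξ = 0.594 × 38.3 = 22.75 mol/s
Reaction term: ξ·ΔH°_rxn = 22.75 × 57.7 = 1312.7 kJ/s
Sensible, feed 65.4→25 °C: -318.75 kJ/s
Outlet flows (mol/s): A 15.55, B 22.75, H₂O 22.75
Sensible, products 25→239 °C: 1464.5 kJ/s
Q = ΔH = 2458.4 kJ/s = 2458.4 kW
Heat supplied = 147500 kJ/min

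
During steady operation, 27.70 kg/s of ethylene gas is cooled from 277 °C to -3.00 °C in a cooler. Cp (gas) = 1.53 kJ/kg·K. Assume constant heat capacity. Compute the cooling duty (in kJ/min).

Q_c = 712000 kJ/min

Q = ṁ·Cp·ΔT = 27.70 × 1.53 × (-3.00 − 277) = -11867 kJ/s
Cooling duty = 712000 kJ/min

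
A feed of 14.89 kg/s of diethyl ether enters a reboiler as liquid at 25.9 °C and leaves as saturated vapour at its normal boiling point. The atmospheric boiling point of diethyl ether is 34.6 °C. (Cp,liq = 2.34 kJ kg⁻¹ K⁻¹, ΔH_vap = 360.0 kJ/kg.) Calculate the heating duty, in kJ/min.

Q = 340000 kJ/min

liquid 25.9→34.6 °C: 20.358 kJ/kg
vaporisation at 34.6 °C: 360 kJ/kg
Δh = 20.358 + 360 = 380.36 kJ/kg
Q = ṁ·Δh = 14.89 kg/s × 380.36 kJ/kg = 5663.5 kJ/s
|Q| = 5663.5 kW = 339810 kJ/min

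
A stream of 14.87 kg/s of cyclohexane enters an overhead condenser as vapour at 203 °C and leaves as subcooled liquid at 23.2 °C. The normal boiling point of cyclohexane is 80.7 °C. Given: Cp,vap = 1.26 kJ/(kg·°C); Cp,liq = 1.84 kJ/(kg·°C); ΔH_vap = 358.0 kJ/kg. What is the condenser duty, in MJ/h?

Q_c = 33100 MJ/h

vapour 203→80.7 °C: -154.1 kJ/kg
condensation at 80.7 °C: -358 kJ/kg
liquid 80.7→23.2 °C: -105.8 kJ/kg
Δh = -154.1 + -358 + -105.8 = -617.9 kJ/kg
Q = ṁ·Δh = 14.87 kg/s × -617.9 kJ/kg = -9188.1 kJ/s
|Q| = 9188.1 kW = 33077 MJ/h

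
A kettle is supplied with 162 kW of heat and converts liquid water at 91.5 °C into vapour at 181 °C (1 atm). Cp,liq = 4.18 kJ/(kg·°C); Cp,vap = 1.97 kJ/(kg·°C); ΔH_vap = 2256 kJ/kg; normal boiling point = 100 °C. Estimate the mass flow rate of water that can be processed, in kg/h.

Δh = 4.18×(100−91.5) + 2256 + 1.97×(181−100) = 2451.1 kJ/kg
Q = 162 kW = 162 kJ/s = 583200 kJ/h
ṁ = Q/Δh = 583200 / 2451.1 = 237.93 kg/h

ṁ = 238 kg/h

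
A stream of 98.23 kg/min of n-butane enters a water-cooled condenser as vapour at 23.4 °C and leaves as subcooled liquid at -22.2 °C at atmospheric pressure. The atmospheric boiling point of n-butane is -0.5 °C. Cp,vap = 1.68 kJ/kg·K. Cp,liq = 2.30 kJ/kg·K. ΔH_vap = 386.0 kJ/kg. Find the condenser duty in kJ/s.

Q_c = 779 kJ/s

vapour 23.4→-0.5 °C: -40.152 kJ/kg
condensation at -0.5 °C: -386 kJ/kg
liquid -0.5→-22.2 °C: -49.91 kJ/kg
Δh = -40.152 + -386 + -49.91 = -476.06 kJ/kg
Q = ṁ·Δh = 98.23 kg/min × -476.06 kJ/kg = -46764 kJ/min
|Q| = 779.39 kW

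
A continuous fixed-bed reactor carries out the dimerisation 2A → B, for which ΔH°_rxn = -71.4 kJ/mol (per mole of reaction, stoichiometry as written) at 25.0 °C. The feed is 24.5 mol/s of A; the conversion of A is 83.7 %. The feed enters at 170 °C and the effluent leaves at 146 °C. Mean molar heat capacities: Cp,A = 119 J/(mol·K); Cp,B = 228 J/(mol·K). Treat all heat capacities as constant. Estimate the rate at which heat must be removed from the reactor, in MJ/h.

Extent of reaction ξ = 0.837 × 24.5 / 2 = 10.253 mol/s
Reaction term: ξ·ΔH°_rxn = 10.253 × -71.4 = -732.08 kJ/s
Sensible, feed 170→25 °C: -422.75 kJ/s
Outlet flows (mol/s): A 3.9935, B 10.253
Sensible, products 25→146 °C: 340.37 kJ/s
Q = ΔH = -814.46 kJ/s = -814.46 kW
Heat removed = 2932.1 MJ/h

Q_out = 2930 MJ/h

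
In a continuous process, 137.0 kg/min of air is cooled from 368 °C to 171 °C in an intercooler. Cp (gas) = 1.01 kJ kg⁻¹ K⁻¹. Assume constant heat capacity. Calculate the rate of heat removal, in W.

Q = ṁ·Cp·ΔT = 137.0 × 1.01 × (171 − 368) = -27259 kJ/min
Converting: 27259 / 60 s = 454.31 kW
Cooling duty = 454310 W

Q_c = 454000 W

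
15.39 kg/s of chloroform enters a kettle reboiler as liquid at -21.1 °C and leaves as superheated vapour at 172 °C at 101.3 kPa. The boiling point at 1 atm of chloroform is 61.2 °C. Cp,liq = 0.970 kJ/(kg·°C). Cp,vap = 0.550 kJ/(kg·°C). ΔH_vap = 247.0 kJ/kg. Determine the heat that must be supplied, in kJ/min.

Q = 358000 kJ/min

liquid -21.1→61.2 °C: 79.831 kJ/kg
vaporisation at 61.2 °C: 247 kJ/kg
vapour 61.2→172 °C: 60.94 kJ/kg
Δh = 79.831 + 247 + 60.94 = 387.77 kJ/kg
Q = ṁ·Δh = 15.39 kg/s × 387.77 kJ/kg = 5967.8 kJ/s
|Q| = 5967.8 kW = 358070 kJ/min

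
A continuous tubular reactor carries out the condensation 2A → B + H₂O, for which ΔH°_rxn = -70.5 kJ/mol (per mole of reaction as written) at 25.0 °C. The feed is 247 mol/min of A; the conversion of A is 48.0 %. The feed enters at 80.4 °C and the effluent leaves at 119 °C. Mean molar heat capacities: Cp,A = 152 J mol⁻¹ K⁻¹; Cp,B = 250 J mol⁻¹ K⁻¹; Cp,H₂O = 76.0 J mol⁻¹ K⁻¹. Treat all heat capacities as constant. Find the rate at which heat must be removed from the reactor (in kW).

Q_out = 43.5 kW

Extent of reaction ξ = 0.480 × 247 / 2 = 59.28 mol/min
Reaction term: ξ·ΔH°_rxn = 59.28 × -70.5 = -4179.2 kJ/min
Sensible, feed 80.4→25 °C: -2079.9 kJ/min
Outlet flows (mol/min): A 128.44, B 59.28, H₂O 59.28
Sensible, products 25→119 °C: 3651.7 kJ/min
Q = ΔH = -2607.5 kJ/min = -43.458 kW
Heat removed = 43.458 kW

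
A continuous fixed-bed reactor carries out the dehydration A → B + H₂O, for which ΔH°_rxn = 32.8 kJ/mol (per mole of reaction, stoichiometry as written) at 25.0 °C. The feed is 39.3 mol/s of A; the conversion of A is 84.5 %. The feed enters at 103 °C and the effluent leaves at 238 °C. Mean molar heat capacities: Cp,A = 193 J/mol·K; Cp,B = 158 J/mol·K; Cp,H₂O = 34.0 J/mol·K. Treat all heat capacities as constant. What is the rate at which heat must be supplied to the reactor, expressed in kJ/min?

Extent of reaction ξ = 0.845 × 39.3 = 33.208 mol/s
Reaction term: ξ·ΔH°_rxn = 33.208 × 32.8 = 1089.2 kJ/s
Sensible, feed 103→25 °C: -591.62 kJ/s
Outlet flows (mol/s): A 6.0915, B 33.208, H₂O 33.208
Sensible, products 25→238 °C: 1608.5 kJ/s
Q = ΔH = 2106.1 kJ/s = 2106.1 kW
Heat supplied = 126370 kJ/min

Q_in = 126000 kJ/min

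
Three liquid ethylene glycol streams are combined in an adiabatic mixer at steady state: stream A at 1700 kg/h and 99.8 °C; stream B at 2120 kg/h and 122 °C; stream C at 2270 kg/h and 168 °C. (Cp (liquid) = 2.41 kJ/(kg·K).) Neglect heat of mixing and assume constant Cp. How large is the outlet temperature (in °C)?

Adiabatic, steady state ⇒ Σ ṁᵢCp,ᵢ(T_out − Tᵢ) = 0
T_out = Σ ṁᵢCp,ᵢTᵢ / Σ ṁᵢCp,ᵢ
      = 1.9513e+06 / 14677 = 132.95 °C

T_out = 133 °C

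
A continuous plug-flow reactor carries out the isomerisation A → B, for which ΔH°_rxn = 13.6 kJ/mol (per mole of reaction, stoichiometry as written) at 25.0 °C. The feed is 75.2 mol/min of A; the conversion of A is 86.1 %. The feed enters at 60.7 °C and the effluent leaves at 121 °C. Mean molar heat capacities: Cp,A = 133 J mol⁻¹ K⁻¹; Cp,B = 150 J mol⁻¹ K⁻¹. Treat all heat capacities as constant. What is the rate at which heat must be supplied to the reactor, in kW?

Extent of reaction ξ = 0.861 × 75.2 = 64.747 mol/min
Reaction term: ξ·ΔH°_rxn = 64.747 × 13.6 = 880.56 kJ/min
Sensible, feed 60.7→25 °C: -357.06 kJ/min
Outlet flows (mol/min): A 10.453, B 64.747
Sensible, products 25→121 °C: 1065.8 kJ/min
Q = ΔH = 1589.3 kJ/min = 26.489 kW
Heat supplied = 26.489 kW

Q_in = 26.5 kW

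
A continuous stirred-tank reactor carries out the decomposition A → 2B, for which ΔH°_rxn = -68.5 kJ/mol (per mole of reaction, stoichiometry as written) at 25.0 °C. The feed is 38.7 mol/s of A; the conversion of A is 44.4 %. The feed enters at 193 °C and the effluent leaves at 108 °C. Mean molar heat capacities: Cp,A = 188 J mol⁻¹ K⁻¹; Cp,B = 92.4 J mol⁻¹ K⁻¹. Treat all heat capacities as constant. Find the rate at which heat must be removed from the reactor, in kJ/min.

Q_out = 108000 kJ/min

Extent of reaction ξ = 0.444 × 38.7 = 17.183 mol/s
Reaction term: ξ·ΔH°_rxn = 17.183 × -68.5 = -1177 kJ/s
Sensible, feed 193→25 °C: -1222.3 kJ/s
Outlet flows (mol/s): A 21.517, B 34.366
Sensible, products 25→108 °C: 599.31 kJ/s
Q = ΔH = -1800 kJ/s = -1800 kW
Heat removed = 108000 kJ/min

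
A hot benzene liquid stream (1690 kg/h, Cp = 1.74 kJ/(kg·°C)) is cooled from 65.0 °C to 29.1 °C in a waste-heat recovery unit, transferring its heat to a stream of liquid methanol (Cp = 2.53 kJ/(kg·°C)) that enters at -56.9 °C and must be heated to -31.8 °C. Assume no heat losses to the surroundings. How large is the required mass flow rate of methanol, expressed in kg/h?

ṁ_c = 1660 kg/h

Heat released by hot stream: Q = 1690 × 1.74 × (65.0 − 29.1) = 105570 kJ/h
Energy balance on cold side (adiabatic exchanger): Q = ṁ_c·Cp_c·(T_c,out − T_c,in)
ṁ_c = 105570 / [2.53 × (-31.8 − -56.9)] = 1662.4 kg/h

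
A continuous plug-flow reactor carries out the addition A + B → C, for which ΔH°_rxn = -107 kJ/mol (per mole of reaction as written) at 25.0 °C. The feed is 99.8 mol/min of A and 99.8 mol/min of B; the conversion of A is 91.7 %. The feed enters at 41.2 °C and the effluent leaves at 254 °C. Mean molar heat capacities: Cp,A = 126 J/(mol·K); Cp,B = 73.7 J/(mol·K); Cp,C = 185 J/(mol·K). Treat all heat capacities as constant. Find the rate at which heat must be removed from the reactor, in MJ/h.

Extent of reaction ξ = 0.917 × 99.8 = 91.517 mol/min
Reaction term: ξ·ΔH°_rxn = 91.517 × -107 = -9792.3 kJ/min
Sensible, feed 41.2→25 °C: -322.87 kJ/min
Outlet flows (mol/min): A 8.2834, B 8.2834, C 91.517
Sensible, products 25→254 °C: 4255.9 kJ/min
Q = ΔH = -5859.2 kJ/min = -97.654 kW
Heat removed = 351.55 MJ/h

Q_out = 352 MJ/h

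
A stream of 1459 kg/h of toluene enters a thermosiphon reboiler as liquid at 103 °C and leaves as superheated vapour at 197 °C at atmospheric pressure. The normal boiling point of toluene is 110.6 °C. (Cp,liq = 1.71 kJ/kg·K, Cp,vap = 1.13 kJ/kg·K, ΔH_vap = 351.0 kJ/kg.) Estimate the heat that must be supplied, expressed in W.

Q = 187000 W

liquid 103→110.6 °C: 12.996 kJ/kg
vaporisation at 110.6 °C: 351 kJ/kg
vapour 110.6→197 °C: 97.632 kJ/kg
Δh = 12.996 + 351 + 97.632 = 461.63 kJ/kg
Q = ṁ·Δh = 1459 kg/h × 461.63 kJ/kg = 673520 kJ/h
|Q| = 187.09 kW = 187090 W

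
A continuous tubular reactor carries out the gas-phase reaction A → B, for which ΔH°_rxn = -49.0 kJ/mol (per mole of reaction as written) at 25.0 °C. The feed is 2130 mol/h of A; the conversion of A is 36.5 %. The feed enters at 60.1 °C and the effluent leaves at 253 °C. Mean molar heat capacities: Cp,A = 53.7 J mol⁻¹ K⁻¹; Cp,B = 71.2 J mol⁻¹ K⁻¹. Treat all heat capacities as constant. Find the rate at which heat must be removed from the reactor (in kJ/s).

Extent of reaction ξ = 0.365 × 2130 = 777.45 mol/h
Reaction term: ξ·ΔH°_rxn = 777.45 × -49.0 = -38095 kJ/h
Sensible, feed 60.1→25 °C: -4014.8 kJ/h
Outlet flows (mol/h): A 1352.6, B 777.45
Sensible, products 25→253 °C: 29181 kJ/h
Q = ΔH = -12929 kJ/h = -3.5914 kW
Heat removed = 3.5914 kJ/s

Q_out = 3.59 kJ/s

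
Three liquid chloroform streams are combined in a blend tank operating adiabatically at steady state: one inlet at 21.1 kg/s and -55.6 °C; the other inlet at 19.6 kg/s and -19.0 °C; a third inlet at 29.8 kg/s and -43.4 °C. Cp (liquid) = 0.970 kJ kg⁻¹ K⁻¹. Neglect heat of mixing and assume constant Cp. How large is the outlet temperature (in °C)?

T_out = -40.3 °C

Adiabatic, steady state ⇒ Σ ṁᵢCp,ᵢ(T_out − Tᵢ) = 0
T_out = Σ ṁᵢCp,ᵢTᵢ / Σ ṁᵢCp,ᵢ
      = -2753.7 / 68.385 = -40.268 °C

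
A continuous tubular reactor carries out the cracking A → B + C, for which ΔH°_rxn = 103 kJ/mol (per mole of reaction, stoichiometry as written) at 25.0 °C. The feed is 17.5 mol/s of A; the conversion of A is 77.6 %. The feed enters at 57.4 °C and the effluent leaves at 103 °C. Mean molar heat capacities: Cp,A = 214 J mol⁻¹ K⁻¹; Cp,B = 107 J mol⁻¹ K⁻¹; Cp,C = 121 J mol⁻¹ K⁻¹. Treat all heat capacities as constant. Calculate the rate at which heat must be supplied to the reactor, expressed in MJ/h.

Extent of reaction ξ = 0.776 × 17.5 = 13.58 mol/s
Reaction term: ξ·ΔH°_rxn = 13.58 × 103 = 1398.7 kJ/s
Sensible, feed 57.4→25 °C: -121.34 kJ/s
Outlet flows (mol/s): A 3.92, B 13.58, C 13.58
Sensible, products 25→103 °C: 306.94 kJ/s
Q = ΔH = 1584.3 kJ/s = 1584.3 kW
Heat supplied = 5703.6 MJ/h

Q_in = 5700 MJ/h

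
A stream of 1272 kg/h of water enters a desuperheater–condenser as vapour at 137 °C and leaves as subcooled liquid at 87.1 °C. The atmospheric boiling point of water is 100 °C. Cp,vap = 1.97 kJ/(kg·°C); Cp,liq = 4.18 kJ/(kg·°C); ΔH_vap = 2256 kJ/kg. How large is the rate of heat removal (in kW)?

Q_c = 842 kW

vapour 137→100 °C: -72.89 kJ/kg
condensation at 100 °C: -2256 kJ/kg
liquid 100→87.1 °C: -53.922 kJ/kg
Δh = -72.89 + -2256 + -53.922 = -2382.8 kJ/kg
Q = ṁ·Δh = 1272 kg/h × -2382.8 kJ/kg = -3.0309e+06 kJ/h
|Q| = 841.93 kW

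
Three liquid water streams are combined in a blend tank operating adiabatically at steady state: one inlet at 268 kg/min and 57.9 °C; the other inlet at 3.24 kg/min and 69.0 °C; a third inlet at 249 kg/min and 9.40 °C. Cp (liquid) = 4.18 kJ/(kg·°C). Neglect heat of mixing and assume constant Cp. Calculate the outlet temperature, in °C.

T_out = 34.8 °C

No heat crosses the boundary, so H_out = H_in.
T_out = Σ ṁᵢCp,ᵢTᵢ / Σ ṁᵢCp,ᵢ
      = 75580 / 2174.6 = 34.756 °C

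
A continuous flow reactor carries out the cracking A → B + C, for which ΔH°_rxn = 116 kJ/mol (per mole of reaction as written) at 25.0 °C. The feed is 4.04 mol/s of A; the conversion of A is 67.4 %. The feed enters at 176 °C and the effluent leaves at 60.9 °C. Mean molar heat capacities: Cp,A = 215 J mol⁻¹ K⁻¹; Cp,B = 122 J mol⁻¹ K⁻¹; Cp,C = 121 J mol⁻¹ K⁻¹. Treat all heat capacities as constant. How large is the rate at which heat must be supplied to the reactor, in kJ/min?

Extent of reaction ξ = 0.674 × 4.04 = 2.723 mol/s
Reaction term: ξ·ΔH°_rxn = 2.723 × 116 = 315.86 kJ/s
Sensible, feed 176→25 °C: -131.16 kJ/s
Outlet flows (mol/s): A 1.317, B 2.723, C 2.723
Sensible, products 25→60.9 °C: 33.92 kJ/s
Q = ΔH = 218.62 kJ/s = 218.62 kW
Heat supplied = 13117 kJ/min

Q_in = 13100 kJ/min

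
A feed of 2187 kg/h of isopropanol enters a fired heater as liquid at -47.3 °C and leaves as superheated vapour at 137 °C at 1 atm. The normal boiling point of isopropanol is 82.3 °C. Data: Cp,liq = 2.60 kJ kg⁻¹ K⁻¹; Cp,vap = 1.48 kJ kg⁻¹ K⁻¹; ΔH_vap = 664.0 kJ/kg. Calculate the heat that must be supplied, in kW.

liquid -47.3→82.3 °C: 336.96 kJ/kg
vaporisation at 82.3 °C: 664 kJ/kg
vapour 82.3→137 °C: 80.956 kJ/kg
Δh = 336.96 + 664 + 80.956 = 1081.9 kJ/kg
Q = ṁ·Δh = 2187 kg/h × 1081.9 kJ/kg = 2.3662e+06 kJ/h
|Q| = 657.26 kW

Q = 657 kW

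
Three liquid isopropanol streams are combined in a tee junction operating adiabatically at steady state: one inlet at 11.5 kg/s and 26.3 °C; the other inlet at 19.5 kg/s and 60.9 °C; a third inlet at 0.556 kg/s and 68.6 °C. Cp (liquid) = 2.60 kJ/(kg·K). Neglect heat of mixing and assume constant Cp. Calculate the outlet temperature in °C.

T_out = 48.4 °C

Energy balance with Q = 0: Σ ṁᵢCp,ᵢ(T_out − Tᵢ) = 0
Σ ṁᵢCp,ᵢTᵢ = 11.5×2.60×26.3 + 19.5×2.60×60.9 + 0.556×2.60×68.6 = 3973.2
Σ ṁᵢCp,ᵢ = 11.5×2.60 + 19.5×2.60 + 0.556×2.60 = 82.046
T_out = 3973.2 / 82.046 = 48.426 °C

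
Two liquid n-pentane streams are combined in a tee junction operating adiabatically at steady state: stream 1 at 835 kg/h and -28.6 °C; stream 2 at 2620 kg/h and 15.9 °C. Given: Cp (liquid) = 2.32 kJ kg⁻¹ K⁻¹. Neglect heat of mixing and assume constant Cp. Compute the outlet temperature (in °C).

Adiabatic, steady state ⇒ Σ ṁᵢCp,ᵢ(T_out − Tᵢ) = 0
Σ ṁᵢCp,ᵢTᵢ = 835×2.32×-28.6 + 2620×2.32×15.9 = 41243
Σ ṁᵢCp,ᵢ = 835×2.32 + 2620×2.32 = 8015.6
T_out = 41243 / 8015.6 = 5.1453 °C

T_out = 5.15 °C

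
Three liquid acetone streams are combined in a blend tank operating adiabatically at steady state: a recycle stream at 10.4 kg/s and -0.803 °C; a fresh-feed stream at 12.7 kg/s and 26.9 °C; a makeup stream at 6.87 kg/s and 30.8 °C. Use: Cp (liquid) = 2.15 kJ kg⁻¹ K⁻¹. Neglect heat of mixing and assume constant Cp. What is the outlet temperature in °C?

T_out = 18.2 °C

Energy balance with Q = 0: Σ ṁᵢCp,ᵢ(T_out − Tᵢ) = 0
Σ ṁᵢCp,ᵢTᵢ = 10.4×2.15×-0.803 + 12.7×2.15×26.9 + 6.87×2.15×30.8 = 1171.5
Σ ṁᵢCp,ᵢ = 10.4×2.15 + 12.7×2.15 + 6.87×2.15 = 64.435
T_out = 1171.5 / 64.435 = 18.181 °C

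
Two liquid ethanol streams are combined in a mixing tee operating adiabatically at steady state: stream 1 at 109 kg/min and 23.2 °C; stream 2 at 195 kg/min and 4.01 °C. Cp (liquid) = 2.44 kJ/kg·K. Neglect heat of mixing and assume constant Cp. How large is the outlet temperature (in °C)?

T_out = 10.9 °C

No heat crosses the boundary, so H_out = H_in.
Σ ṁᵢCp,ᵢTᵢ = 109×2.44×23.2 + 195×2.44×4.01 = 8078.2
Σ ṁᵢCp,ᵢ = 109×2.44 + 195×2.44 = 741.76
T_out = 8078.2 / 741.76 = 10.891 °C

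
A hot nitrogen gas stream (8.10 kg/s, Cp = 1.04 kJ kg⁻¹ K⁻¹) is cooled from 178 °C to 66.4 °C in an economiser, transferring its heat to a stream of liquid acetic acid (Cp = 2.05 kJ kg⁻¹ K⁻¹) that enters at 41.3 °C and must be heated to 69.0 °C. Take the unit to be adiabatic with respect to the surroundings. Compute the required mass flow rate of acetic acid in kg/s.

Heat released by hot stream: Q = 8.10 × 1.04 × (178 − 66.4) = 940.12 kJ/s
Energy balance on cold side (adiabatic exchanger): Q = ṁ_c·Cp_c·(T_c,out − T_c,in)
ṁ_c = 940.12 / [2.05 × (69.0 − 41.3)] = 16.556 kg/s

ṁ_c = 16.6 kg/s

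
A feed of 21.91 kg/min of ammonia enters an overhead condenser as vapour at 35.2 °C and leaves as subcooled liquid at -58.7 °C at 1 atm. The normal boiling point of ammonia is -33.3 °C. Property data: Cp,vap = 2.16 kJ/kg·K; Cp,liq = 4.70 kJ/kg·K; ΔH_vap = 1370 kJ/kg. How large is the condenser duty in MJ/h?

Q_c = 2150 MJ/h

vapour 35.2→-33.3 °C: -147.96 kJ/kg
condensation at -33.3 °C: -1370 kJ/kg
liquid -33.3→-58.7 °C: -119.38 kJ/kg
Δh = -147.96 + -1370 + -119.38 = -1637.3 kJ/kg
Q = ṁ·Δh = 21.91 kg/min × -1637.3 kJ/kg = -35874 kJ/min
|Q| = 597.9 kW = 2152.4 MJ/h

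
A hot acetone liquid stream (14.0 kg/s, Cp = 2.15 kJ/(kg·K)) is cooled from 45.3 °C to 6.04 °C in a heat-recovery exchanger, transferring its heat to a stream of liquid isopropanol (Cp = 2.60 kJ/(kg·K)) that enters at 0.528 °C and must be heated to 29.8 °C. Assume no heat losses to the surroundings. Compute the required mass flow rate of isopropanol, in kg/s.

ṁ_c = 15.5 kg/s

Heat released by hot stream: Q = 14.0 × 2.15 × (45.3 − 6.04) = 1181.7 kJ/s
Energy balance on cold side (adiabatic exchanger): Q = ṁ_c·Cp_c·(T_c,out − T_c,in)
ṁ_c = 1181.7 / [2.60 × (29.8 − 0.528)] = 15.527 kg/s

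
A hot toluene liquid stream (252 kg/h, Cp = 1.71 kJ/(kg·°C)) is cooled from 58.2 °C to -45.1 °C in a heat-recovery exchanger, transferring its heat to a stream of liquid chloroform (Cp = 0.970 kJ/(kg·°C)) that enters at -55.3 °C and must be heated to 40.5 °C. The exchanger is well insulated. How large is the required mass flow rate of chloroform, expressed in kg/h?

ṁ_c = 479 kg/h

Heat released by hot stream: Q = 252 × 1.71 × (58.2 − -45.1) = 44514 kJ/h
Energy balance on cold side (adiabatic exchanger): Q = ṁ_c·Cp_c·(T_c,out − T_c,in)
ṁ_c = 44514 / [0.970 × (40.5 − -55.3)] = 479.03 kg/h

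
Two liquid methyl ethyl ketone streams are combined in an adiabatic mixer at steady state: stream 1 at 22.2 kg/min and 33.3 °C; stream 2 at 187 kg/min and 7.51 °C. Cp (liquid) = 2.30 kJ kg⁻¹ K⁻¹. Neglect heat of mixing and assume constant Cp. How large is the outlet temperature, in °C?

T_out = 10.2 °C

Adiabatic, steady state ⇒ Σ ṁᵢCp,ᵢ(T_out − Tᵢ) = 0
Σ ṁᵢCp,ᵢTᵢ = 22.2×2.30×33.3 + 187×2.30×7.51 = 4930.3
Σ ṁᵢCp,ᵢ = 22.2×2.30 + 187×2.30 = 481.16
T_out = 4930.3 / 481.16 = 10.247 °C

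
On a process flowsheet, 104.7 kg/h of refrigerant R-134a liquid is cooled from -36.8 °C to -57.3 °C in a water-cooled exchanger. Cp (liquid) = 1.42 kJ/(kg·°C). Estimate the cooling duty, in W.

Q_c = 847 W

Q = ṁ·Cp·ΔT = 104.7 × 1.42 × (-57.3 − -36.8) = -3047.8 kJ/h
Converting: 3047.8 / 3600 s = 0.84662 kW
Cooling duty = 846.62 W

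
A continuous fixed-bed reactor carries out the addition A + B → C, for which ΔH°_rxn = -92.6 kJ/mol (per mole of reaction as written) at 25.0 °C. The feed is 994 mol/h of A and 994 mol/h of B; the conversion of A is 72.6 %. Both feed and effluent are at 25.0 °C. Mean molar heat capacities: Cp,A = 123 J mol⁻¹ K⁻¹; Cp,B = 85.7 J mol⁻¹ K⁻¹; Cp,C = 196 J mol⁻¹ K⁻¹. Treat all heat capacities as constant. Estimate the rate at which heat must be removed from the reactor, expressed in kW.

Q_out = 18.6 kW

Extent of reaction ξ = 0.726 × 994 = 721.64 mol/h
Reaction term: ξ·ΔH°_rxn = 721.64 × -92.6 = -66824 kJ/h
Q = ΔH = -66824 kJ/h = -18.562 kW
Heat removed = 18.562 kW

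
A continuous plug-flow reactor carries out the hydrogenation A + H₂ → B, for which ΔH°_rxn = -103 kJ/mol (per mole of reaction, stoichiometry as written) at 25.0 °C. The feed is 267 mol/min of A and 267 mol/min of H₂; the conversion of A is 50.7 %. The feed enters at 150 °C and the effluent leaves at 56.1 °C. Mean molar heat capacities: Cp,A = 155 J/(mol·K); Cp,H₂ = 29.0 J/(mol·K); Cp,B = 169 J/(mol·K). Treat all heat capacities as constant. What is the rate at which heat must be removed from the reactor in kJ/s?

Q_out = 310 kJ/s

Extent of reaction ξ = 0.507 × 267 = 135.37 mol/min
Reaction term: ξ·ΔH°_rxn = 135.37 × -103 = -13943 kJ/min
Sensible, feed 150→25 °C: -6141 kJ/min
Outlet flows (mol/min): A 131.63, H₂ 131.63, B 135.37
Sensible, products 25→56.1 °C: 1464.7 kJ/min
Q = ΔH = -18619 kJ/min = -310.32 kW
Heat removed = 310.32 kJ/s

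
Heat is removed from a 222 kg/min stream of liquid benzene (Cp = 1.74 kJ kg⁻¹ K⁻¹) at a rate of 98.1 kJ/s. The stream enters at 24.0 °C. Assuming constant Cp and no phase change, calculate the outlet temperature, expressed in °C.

Q = 98.1 kJ/s = 5886 kJ/min
ΔT = Q/(ṁ·Cp) = 5886/(222×1.74) = 15.238 K
T_out = 24.0 − 15.238 = 8.7623 °C

T_out = 8.76 °C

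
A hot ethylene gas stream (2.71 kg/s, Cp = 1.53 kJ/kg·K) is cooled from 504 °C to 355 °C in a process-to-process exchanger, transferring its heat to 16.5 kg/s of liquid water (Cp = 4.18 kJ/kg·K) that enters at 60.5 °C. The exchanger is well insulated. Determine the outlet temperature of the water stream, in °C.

Heat released by hot stream: Q = 2.71 × 1.53 × (504 − 355) = 617.8 kJ/s
Energy balance on cold side (adiabatic exchanger): Q = ṁ_c·Cp_c·(T_c,out − T_c,in)
T_c,out = 60.5 + 617.8/(16.5 × 4.18) = 69.457 °C

T_c,out = 69.5 °C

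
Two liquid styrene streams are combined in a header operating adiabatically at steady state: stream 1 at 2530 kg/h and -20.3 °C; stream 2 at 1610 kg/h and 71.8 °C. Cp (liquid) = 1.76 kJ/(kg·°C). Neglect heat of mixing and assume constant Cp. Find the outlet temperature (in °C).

No heat crosses the boundary, so H_out = H_in.
T_out = Σ ṁᵢCp,ᵢTᵢ / Σ ṁᵢCp,ᵢ
      = 113060 / 7286.4 = 15.517 °C

T_out = 15.5 °C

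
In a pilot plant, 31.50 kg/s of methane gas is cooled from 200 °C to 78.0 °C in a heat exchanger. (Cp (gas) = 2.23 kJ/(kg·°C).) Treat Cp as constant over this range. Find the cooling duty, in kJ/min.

Q_c = 514000 kJ/min

Q = ṁ·Cp·ΔT = 31.50 × 2.23 × (78.0 − 200) = -8569.9 kJ/s
Cooling duty = 514190 kJ/min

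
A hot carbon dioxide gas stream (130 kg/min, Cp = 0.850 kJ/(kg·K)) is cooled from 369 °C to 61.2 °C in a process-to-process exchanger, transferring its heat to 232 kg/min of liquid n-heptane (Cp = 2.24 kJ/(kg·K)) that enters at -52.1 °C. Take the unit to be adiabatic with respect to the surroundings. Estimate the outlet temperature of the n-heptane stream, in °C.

Heat released by hot stream: Q = 130 × 0.850 × (369 − 61.2) = 34012 kJ/min
Energy balance on cold side (adiabatic exchanger): Q = ṁ_c·Cp_c·(T_c,out − T_c,in)
T_c,out = -52.1 + 34012/(232 × 2.24) = 13.348 °C

T_c,out = 13.3 °C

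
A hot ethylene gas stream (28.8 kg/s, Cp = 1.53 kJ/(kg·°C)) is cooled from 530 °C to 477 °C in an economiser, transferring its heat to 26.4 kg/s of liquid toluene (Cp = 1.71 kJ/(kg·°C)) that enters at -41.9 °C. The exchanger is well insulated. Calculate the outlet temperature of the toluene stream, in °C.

T_c,out = 9.83 °C

Heat released by hot stream: Q = 28.8 × 1.53 × (530 − 477) = 2335.4 kJ/s
Energy balance on cold side (adiabatic exchanger): Q = ṁ_c·Cp_c·(T_c,out − T_c,in)
T_c,out = -41.9 + 2335.4/(26.4 × 1.71) = 9.8321 °C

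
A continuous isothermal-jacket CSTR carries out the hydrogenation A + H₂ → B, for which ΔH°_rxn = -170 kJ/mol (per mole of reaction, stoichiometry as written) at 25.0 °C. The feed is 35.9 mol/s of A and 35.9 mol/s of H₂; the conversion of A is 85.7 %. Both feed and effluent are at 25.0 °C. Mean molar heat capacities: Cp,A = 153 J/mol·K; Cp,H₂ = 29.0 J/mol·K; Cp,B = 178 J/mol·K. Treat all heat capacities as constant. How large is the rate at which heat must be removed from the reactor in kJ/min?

Q_out = 314000 kJ/min

Extent of reaction ξ = 0.857 × 35.9 = 30.766 mol/s
Reaction term: ξ·ΔH°_rxn = 30.766 × -170 = -5230.3 kJ/s
Q = ΔH = -5230.3 kJ/s = -5230.3 kW
Heat removed = 313820 kJ/min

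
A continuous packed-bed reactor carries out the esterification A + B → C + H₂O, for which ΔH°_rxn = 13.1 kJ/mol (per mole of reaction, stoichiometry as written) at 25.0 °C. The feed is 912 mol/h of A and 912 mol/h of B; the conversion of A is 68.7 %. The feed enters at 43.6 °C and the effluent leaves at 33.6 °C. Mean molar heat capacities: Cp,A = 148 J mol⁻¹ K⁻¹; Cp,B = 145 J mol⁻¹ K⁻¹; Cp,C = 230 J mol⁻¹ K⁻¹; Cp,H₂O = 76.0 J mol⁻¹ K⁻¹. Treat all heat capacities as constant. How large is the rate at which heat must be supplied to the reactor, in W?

Q_in = 1560 W

Extent of reaction ξ = 0.687 × 912 = 626.54 mol/h
Reaction term: ξ·ΔH°_rxn = 626.54 × 13.1 = 8207.7 kJ/h
Sensible, feed 43.6→25 °C: -4970.2 kJ/h
Outlet flows (mol/h): A 285.46, B 285.46, C 626.54, H₂O 626.54
Sensible, products 25→33.6 °C: 2368.1 kJ/h
Q = ΔH = 5605.6 kJ/h = 1.5571 kW
Heat supplied = 1557.1 W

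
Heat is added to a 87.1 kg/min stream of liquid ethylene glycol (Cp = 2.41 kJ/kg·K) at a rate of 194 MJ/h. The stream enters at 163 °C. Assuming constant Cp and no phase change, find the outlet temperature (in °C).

T_out = 178 °C

Q = 194 MJ/h = 3233.3 kJ/min
ΔT = Q/(ṁ·Cp) = 3233.3/(87.1×2.41) = 15.403 K
T_out = 163 + 15.403 = 178.4 °C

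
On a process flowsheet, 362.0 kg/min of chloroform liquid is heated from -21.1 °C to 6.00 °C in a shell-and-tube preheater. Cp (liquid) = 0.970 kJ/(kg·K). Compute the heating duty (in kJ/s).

Q = ṁ·Cp·ΔT = 362.0 × 0.970 × (6.00 − -21.1) = 9515.9 kJ/min
Converting: 9515.9 / 60 s = 158.6 kW

Q = 159 kJ/s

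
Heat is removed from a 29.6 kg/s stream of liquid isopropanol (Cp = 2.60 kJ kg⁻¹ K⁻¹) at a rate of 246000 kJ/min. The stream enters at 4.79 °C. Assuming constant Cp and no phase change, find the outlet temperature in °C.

T_out = -48.5 °C

Q = 246000 kJ/min = 4100 kJ/s
ΔT = Q/(ṁ·Cp) = 4100/(29.6×2.60) = 53.274 K
T_out = 4.79 − 53.274 = -48.484 °C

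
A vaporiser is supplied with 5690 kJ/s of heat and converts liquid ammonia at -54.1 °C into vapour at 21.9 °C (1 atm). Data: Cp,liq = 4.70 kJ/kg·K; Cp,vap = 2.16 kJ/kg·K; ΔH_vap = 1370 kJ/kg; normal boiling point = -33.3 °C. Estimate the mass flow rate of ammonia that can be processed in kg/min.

Δh = 4.70×(-33.3−-54.1) + 1370 + 2.16×(21.9−-33.3) = 1587 kJ/kg
Q = 5690 kJ/s = 5690 kJ/s = 341400 kJ/min
ṁ = Q/Δh = 341400 / 1587 = 215.12 kg/min

ṁ = 215 kg/min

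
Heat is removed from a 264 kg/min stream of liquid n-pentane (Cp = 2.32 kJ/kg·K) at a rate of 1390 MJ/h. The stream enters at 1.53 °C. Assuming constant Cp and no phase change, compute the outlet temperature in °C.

T_out = -36.3 °C

Q = 1390 MJ/h = 23167 kJ/min
ΔT = Q/(ṁ·Cp) = 23167/(264×2.32) = 37.824 K
T_out = 1.53 − 37.824 = -36.294 °C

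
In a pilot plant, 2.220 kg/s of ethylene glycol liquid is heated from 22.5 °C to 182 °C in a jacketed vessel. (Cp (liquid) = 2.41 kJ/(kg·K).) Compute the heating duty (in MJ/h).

Q = ṁ·Cp·ΔT = 2.220 × 2.41 × (182 − 22.5) = 853.36 kJ/s
Heating duty = 3072.1 MJ/h

Q = 3070 MJ/h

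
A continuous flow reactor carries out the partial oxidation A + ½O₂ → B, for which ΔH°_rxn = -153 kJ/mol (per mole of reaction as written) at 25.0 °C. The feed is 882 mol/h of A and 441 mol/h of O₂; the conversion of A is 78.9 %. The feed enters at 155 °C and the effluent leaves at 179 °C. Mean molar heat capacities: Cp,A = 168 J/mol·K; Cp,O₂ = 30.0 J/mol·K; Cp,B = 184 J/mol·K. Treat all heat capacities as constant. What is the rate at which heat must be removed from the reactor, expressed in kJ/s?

Q_out = 28.5 kJ/s

Extent of reaction ξ = 0.789 × 882 = 695.9 mol/h
Reaction term: ξ·ΔH°_rxn = 695.9 × -153 = -106470 kJ/h
Sensible, feed 155→25 °C: -20983 kJ/h
Outlet flows (mol/h): A 186.1, O₂ 93.051, B 695.9
Sensible, products 25→179 °C: 24964 kJ/h
Q = ΔH = -102490 kJ/h = -28.47 kW
Heat removed = 28.47 kJ/s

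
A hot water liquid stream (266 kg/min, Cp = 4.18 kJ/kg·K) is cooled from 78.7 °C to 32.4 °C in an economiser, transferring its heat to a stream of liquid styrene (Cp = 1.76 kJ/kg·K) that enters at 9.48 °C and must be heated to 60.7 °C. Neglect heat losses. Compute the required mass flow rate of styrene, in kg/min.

Heat released by hot stream: Q = 266 × 4.18 × (78.7 − 32.4) = 51480 kJ/min
Energy balance on cold side (adiabatic exchanger): Q = ṁ_c·Cp_c·(T_c,out − T_c,in)
ṁ_c = 51480 / [1.76 × (60.7 − 9.48)] = 571.07 kg/min

ṁ_c = 571 kg/min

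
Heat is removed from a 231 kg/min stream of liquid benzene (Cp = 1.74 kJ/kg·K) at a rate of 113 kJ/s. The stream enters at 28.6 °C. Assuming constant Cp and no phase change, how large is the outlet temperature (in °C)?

Q = 113 kJ/s = 6780 kJ/min
ΔT = Q/(ṁ·Cp) = 6780/(231×1.74) = 16.868 K
T_out = 28.6 − 16.868 = 11.732 °C

T_out = 11.7 °C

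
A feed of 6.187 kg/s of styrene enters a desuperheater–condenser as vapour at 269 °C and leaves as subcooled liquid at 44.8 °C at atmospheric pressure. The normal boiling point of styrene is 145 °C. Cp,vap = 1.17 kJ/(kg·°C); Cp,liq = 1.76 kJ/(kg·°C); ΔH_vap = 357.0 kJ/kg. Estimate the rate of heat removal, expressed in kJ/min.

Q_c = 252000 kJ/min

vapour 269→145 °C: -145.08 kJ/kg
condensation at 145 °C: -357 kJ/kg
liquid 145→44.8 °C: -176.35 kJ/kg
Δh = -145.08 + -357 + -176.35 = -678.43 kJ/kg
Q = ṁ·Δh = 6.187 kg/s × -678.43 kJ/kg = -4197.5 kJ/s
|Q| = 4197.5 kW = 251850 kJ/min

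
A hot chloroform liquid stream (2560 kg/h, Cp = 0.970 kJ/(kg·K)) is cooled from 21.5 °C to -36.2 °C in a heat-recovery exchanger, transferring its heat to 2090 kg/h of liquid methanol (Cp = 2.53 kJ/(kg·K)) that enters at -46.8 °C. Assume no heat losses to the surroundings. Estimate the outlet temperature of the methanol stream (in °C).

Heat released by hot stream: Q = 2560 × 0.970 × (21.5 − -36.2) = 143280 kJ/h
Energy balance on cold side (adiabatic exchanger): Q = ṁ_c·Cp_c·(T_c,out − T_c,in)
T_c,out = -46.8 + 143280/(2090 × 2.53) = -19.703 °C

T_c,out = -19.7 °C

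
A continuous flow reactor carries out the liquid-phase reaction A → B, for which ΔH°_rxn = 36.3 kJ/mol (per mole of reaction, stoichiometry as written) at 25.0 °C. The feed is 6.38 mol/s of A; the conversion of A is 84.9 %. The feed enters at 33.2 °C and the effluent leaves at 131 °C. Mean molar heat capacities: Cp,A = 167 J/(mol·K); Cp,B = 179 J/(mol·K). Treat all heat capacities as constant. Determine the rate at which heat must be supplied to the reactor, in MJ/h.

Extent of reaction ξ = 0.849 × 6.38 = 5.4166 mol/s
Reaction term: ξ·ΔH°_rxn = 5.4166 × 36.3 = 196.62 kJ/s
Sensible, feed 33.2→25 °C: -8.7368 kJ/s
Outlet flows (mol/s): A 0.96338, B 5.4166
Sensible, products 25→131 °C: 119.83 kJ/s
Q = ΔH = 307.72 kJ/s = 307.72 kW
Heat supplied = 1107.8 MJ/h

Q_in = 1110 MJ/h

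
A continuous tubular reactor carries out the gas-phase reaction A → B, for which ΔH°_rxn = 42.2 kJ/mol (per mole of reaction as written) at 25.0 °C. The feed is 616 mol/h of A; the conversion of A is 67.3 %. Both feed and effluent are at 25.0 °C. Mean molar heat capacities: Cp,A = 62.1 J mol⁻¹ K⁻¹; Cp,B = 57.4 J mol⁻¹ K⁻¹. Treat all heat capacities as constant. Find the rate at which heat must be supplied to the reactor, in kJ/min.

Extent of reaction ξ = 0.673 × 616 = 414.57 mol/h
Reaction term: ξ·ΔH°_rxn = 414.57 × 42.2 = 17495 kJ/h
Q = ΔH = 17495 kJ/h = 4.8597 kW
Heat supplied = 291.58 kJ/min

Q_in = 292 kJ/min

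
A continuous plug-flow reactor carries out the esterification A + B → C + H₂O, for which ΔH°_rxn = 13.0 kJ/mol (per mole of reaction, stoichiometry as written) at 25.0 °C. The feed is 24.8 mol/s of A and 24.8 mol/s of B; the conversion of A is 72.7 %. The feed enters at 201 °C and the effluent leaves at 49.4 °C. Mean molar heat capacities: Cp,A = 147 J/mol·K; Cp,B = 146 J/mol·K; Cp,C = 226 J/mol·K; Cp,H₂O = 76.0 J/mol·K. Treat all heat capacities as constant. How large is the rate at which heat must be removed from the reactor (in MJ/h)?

Q_out = 3110 MJ/h

Extent of reaction ξ = 0.727 × 24.8 = 18.03 mol/s
Reaction term: ξ·ΔH°_rxn = 18.03 × 13.0 = 234.38 kJ/s
Sensible, feed 201→25 °C: -1278.9 kJ/s
Outlet flows (mol/s): A 6.7704, B 6.7704, C 18.03, H₂O 18.03
Sensible, products 25→49.4 °C: 181.26 kJ/s
Q = ΔH = -863.24 kJ/s = -863.24 kW
Heat removed = 3107.7 MJ/h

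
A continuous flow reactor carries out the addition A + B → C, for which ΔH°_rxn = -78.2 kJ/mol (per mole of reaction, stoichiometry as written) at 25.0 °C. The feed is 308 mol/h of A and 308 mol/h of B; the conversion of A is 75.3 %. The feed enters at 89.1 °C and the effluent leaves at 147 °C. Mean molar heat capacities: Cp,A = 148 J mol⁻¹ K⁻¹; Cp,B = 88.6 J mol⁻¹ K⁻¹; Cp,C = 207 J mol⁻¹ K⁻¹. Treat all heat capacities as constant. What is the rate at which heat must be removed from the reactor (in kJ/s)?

Extent of reaction ξ = 0.753 × 308 = 231.92 mol/h
Reaction term: ξ·ΔH°_rxn = 231.92 × -78.2 = -18136 kJ/h
Sensible, feed 89.1→25 °C: -4671.1 kJ/h
Outlet flows (mol/h): A 76.076, B 76.076, C 231.92
Sensible, products 25→147 °C: 8053 kJ/h
Q = ΔH = -14755 kJ/h = -4.0985 kW
Heat removed = 4.0985 kJ/s

Q_out = 4.10 kJ/s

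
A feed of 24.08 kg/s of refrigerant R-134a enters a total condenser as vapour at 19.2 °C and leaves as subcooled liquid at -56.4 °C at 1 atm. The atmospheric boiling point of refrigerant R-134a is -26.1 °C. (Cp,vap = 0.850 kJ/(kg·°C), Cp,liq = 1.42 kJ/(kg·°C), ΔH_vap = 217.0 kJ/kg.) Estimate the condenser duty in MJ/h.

Q_c = 25900 MJ/h

vapour 19.2→-26.1 °C: -38.505 kJ/kg
condensation at -26.1 °C: -217 kJ/kg
liquid -26.1→-56.4 °C: -43.026 kJ/kg
Δh = -38.505 + -217 + -43.026 = -298.53 kJ/kg
Q = ṁ·Δh = 24.08 kg/s × -298.53 kJ/kg = -7188.6 kJ/s
|Q| = 7188.6 kW = 25879 MJ/h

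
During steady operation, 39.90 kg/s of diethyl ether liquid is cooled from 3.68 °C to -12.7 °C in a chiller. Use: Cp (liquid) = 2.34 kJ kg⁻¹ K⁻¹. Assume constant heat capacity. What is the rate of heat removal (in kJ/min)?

Q_c = 91800 kJ/min

Q = ṁ·Cp·ΔT = 39.90 × 2.34 × (-12.7 − 3.68) = -1529.3 kJ/s
Cooling duty = 91760 kJ/min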